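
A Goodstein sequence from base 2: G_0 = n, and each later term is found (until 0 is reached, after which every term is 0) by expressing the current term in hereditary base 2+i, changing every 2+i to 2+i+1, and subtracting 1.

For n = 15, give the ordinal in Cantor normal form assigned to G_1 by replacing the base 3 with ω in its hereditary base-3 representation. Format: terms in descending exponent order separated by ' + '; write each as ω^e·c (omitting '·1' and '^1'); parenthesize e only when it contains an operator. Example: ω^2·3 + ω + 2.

ω^(ω + 1) + ω^ω + ω

i=0: 15 = 2^(2 + 1) + 2^2 + 2 + 1 (b=2); 2→3: 3^(3 + 1) + 3^3 + 3 + 1 = 112; 112−1 = 111
i=1: 111 = 3^(3 + 1) + 3^3 + 3 (b=3); 3→4: 4^(4 + 1) + 4^4 + 4 = 1284; 1284−1 = 1283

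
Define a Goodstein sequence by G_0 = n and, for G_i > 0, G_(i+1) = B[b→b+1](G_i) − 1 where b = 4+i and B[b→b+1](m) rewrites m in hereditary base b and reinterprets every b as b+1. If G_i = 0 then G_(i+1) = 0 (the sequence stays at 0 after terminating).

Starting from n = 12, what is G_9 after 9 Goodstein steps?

19

G_0 = 12. HB_4(12) = 3·4. Bump = 15. G_1 = 14.
G_1 = 14. HB_5(14) = 2·5 + 4. Bump = 16. G_2 = 15.
G_2 = 15. HB_6(15) = 2·6 + 3. Bump = 17. G_3 = 16.
G_3 = 16. HB_7(16) = 2·7 + 2. Bump = 18. G_4 = 17.
G_4 = 17. HB_8(17) = 2·8 + 1. Bump = 19. G_5 = 18.
G_5 = 18. HB_9(18) = 2·9. Bump = 20. G_6 = 19.
G_6 = 19. HB_10(19) = 10 + 9. Bump = 20. G_7 = 19.
G_7 = 19. HB_11(19) = 11 + 8. Bump = 20. G_8 = 19.
G_8 = 19. HB_12(19) = 12 + 7. Bump = 20. G_9 = 19.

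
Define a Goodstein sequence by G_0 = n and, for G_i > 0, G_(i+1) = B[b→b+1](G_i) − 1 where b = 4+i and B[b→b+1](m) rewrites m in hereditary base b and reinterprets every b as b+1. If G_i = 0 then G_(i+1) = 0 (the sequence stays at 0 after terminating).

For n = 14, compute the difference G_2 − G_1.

2

G_0 = 14. HB_4(14) = 3·4 + 2. Bump = 17. G_1 = 16.
G_1 = 16. HB_5(16) = 3·5 + 1. Bump = 19. G_2 = 18.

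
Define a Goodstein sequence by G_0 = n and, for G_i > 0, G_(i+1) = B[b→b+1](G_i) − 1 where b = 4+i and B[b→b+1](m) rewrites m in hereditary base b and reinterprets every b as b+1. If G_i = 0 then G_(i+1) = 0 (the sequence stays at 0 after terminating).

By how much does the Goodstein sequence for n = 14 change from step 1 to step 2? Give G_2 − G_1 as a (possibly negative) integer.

2

i=0: 14 = 3·4 + 2 (b=4); 4→5: 3·5 + 2 = 17; 17−1 = 16
i=1: 16 = 3·5 + 1 (b=5); 5→6: 3·6 + 1 = 19; 19−1 = 18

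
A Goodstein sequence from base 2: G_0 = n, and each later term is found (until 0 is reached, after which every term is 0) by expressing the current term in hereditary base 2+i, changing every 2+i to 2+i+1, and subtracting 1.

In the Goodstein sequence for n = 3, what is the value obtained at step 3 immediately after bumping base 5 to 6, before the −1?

2

G_0 = 3. HB_2(3) = 2 + 1. Bump = 4. G_1 = 3.
G_1 = 3. HB_3(3) = 3. Bump = 4. G_2 = 3.
G_2 = 3. HB_4(3) = 3. Bump = 3. G_3 = 2.
G_3 = 2. HB_5(2) = 2. Bump = 2. G_4 = 1.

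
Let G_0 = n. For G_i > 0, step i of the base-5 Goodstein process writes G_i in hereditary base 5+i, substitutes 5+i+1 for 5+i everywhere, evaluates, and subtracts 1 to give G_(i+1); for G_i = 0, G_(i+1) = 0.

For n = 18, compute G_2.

22

18 —HB5→ 3·5 + 3 —bump→ 3·6 + 3 = 21 —(−1)→ 20
20 —HB6→ 3·6 + 2 —bump→ 3·7 + 2 = 23 —(−1)→ 22
22 —HB7→ 3·7 + 1 —bump→ 3·8 + 1 = 25 —(−1)→ 24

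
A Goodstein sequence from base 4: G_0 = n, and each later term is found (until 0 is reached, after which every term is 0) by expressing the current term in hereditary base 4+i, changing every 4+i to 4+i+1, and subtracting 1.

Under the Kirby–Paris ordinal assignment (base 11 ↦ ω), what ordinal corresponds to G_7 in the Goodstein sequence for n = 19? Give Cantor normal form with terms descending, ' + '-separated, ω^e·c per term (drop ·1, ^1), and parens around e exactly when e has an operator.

ω·7 + 4

G_0 = 19. HB_4(19) = 4^2 + 3. Bump = 28. G_1 = 27.
G_1 = 27. HB_5(27) = 5^2 + 2. Bump = 38. G_2 = 37.
G_2 = 37. HB_6(37) = 6^2 + 1. Bump = 50. G_3 = 49.
G_3 = 49. HB_7(49) = 7^2. Bump = 64. G_4 = 63.
G_4 = 63. HB_8(63) = 7·8 + 7. Bump = 70. G_5 = 69.
G_5 = 69. HB_9(69) = 7·9 + 6. Bump = 76. G_6 = 75.
G_6 = 75. HB_10(75) = 7·10 + 5. Bump = 82. G_7 = 81.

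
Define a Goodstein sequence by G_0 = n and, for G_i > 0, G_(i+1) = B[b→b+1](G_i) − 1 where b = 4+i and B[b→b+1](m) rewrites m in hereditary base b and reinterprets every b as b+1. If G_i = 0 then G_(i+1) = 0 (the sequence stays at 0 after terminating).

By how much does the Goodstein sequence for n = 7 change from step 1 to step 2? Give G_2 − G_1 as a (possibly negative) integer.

G_0 = 7. HB_4(7) = 4 + 3. Bump = 8. G_1 = 7.
G_1 = 7. HB_5(7) = 5 + 2. Bump = 8. G_2 = 7.

0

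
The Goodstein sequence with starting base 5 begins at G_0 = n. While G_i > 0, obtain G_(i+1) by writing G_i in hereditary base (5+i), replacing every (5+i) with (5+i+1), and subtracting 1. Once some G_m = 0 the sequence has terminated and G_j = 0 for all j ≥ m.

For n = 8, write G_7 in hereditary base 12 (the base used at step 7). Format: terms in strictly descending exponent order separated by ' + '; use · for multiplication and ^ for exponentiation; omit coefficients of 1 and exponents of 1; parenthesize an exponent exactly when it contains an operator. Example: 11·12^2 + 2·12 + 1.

8 —HB5→ 5 + 3 —bump→ 6 + 3 = 9 —(−1)→ 8
8 —HB6→ 6 + 2 —bump→ 7 + 2 = 9 —(−1)→ 8
8 —HB7→ 7 + 1 —bump→ 8 + 1 = 9 —(−1)→ 8
8 —HB8→ 8 —bump→ 9 = 9 —(−1)→ 8
8 —HB9→ 8 —bump→ 8 = 8 —(−1)→ 7
7 —HB10→ 7 —bump→ 7 = 7 —(−1)→ 6
6 —HB11→ 6 —bump→ 6 = 6 —(−1)→ 5
5 —HB12→ 5 —bump→ 5 = 5 —(−1)→ 4

5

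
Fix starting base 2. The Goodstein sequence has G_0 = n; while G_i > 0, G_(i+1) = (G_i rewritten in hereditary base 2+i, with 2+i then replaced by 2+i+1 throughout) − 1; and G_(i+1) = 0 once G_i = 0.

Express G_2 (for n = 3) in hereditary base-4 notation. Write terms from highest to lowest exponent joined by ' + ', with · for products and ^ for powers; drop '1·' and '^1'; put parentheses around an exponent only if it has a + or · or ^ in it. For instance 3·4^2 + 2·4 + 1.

3

(0) 3|_2 = 2 + 1 ↦ 3 + 1|_3 = 4 ⇒ 3
(1) 3|_3 = 3 ↦ 4|_4 = 4 ⇒ 3
(2) 3|_4 = 3 ↦ 3|_5 = 3 ⇒ 2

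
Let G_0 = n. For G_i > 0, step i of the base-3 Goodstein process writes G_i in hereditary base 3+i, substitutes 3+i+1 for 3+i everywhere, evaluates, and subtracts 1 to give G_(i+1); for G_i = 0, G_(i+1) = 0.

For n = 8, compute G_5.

11

G_0 = 8. HB_3(8) = 2·3 + 2. Bump = 10. G_1 = 9.
G_1 = 9. HB_4(9) = 2·4 + 1. Bump = 11. G_2 = 10.
G_2 = 10. HB_5(10) = 2·5. Bump = 12. G_3 = 11.
G_3 = 11. HB_6(11) = 6 + 5. Bump = 12. G_4 = 11.
G_4 = 11. HB_7(11) = 7 + 4. Bump = 12. G_5 = 11.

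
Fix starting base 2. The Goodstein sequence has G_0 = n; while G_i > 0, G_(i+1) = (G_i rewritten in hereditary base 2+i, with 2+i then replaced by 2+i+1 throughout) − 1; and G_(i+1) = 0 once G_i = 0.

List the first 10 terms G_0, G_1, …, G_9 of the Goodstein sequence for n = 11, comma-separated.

11 —HB2→ 2^(2 + 1) + 2 + 1 —bump→ 3^(3 + 1) + 3 + 1 = 85 —(−1)→ 84
84 —HB3→ 3^(3 + 1) + 3 —bump→ 4^(4 + 1) + 4 = 1028 —(−1)→ 1027
1027 —HB4→ 4^(4 + 1) + 3 —bump→ 5^(5 + 1) + 3 = 15628 —(−1)→ 15627
15627 —HB5→ 5^(5 + 1) + 2 —bump→ 6^(6 + 1) + 2 = 279938 —(−1)→ 279937
279937 —HB6→ 6^(6 + 1) + 1 —bump→ 7^(7 + 1) + 1 = 5764802 —(−1)→ 5764801
5764801 —HB7→ 7^(7 + 1) —bump→ 8^(8 + 1) = 134217728 —(−1)→ 134217727
134217727 —HB8→ 7·8^8 + 7·8^7 + 7·8^6 + 7·8^5 + 7·8^4 + 7·8^3 + 7·8^2 + 7·8 + 7 —bump→ 7·9^9 + 7·9^7 + 7·9^6 + 7·9^5 + 7·9^4 + 7·9^3 + 7·9^2 + 7·9 + 7 = 2749609303 —(−1)→ 2749609302
2749609302 —HB9→ 7·9^9 + 7·9^7 + 7·9^6 + 7·9^5 + 7·9^4 + 7·9^3 + 7·9^2 + 7·9 + 6 —bump→ 7·10^10 + 7·10^7 + 7·10^6 + 7·10^5 + 7·10^4 + 7·10^3 + 7·10^2 + 7·10 + 6 = 70077777776 —(−1)→ 70077777775
70077777775 —HB10→ 7·10^10 + 7·10^7 + 7·10^6 + 7·10^5 + 7·10^4 + 7·10^3 + 7·10^2 + 7·10 + 5 —bump→ 7·11^11 + 7·11^7 + 7·11^6 + 7·11^5 + 7·11^4 + 7·11^3 + 7·11^2 + 7·11 + 5 = 1997331745491 —(−1)→ 1997331745490

11, 84, 1027, 15627, 279937, 5764801, 134217727, 2749609302, 70077777775, 1997331745490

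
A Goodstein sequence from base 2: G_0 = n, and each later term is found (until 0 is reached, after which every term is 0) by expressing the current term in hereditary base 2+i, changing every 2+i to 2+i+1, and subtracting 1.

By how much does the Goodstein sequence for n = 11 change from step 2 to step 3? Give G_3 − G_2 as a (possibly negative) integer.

G_0=11  [base 2] 2^(2 + 1) + 2 + 1  →[2↦3]→  3^(3 + 1) + 3 + 1 = 85  −1 ⇒ G_1=84
G_1=84  [base 3] 3^(3 + 1) + 3  →[3↦4]→  4^(4 + 1) + 4 = 1028  −1 ⇒ G_2=1027
G_2=1027  [base 4] 4^(4 + 1) + 3  →[4↦5]→  5^(5 + 1) + 3 = 15628  −1 ⇒ G_3=15627

14600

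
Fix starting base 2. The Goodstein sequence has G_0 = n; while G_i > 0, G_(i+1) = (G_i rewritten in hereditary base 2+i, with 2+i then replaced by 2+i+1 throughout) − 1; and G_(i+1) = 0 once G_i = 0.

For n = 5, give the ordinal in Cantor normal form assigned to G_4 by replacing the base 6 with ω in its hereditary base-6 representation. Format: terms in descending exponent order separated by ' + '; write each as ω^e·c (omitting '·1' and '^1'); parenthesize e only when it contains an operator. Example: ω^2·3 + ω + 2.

ω^3·3 + ω^2·3 + ω·3 + 1

i=0: 5 = 2^2 + 1 (b=2); 2→3: 3^3 + 1 = 28; 28−1 = 27
i=1: 27 = 3^3 (b=3); 3→4: 4^4 = 256; 256−1 = 255
i=2: 255 = 3·4^3 + 3·4^2 + 3·4 + 3 (b=4); 4→5: 3·5^3 + 3·5^2 + 3·5 + 3 = 468; 468−1 = 467
i=3: 467 = 3·5^3 + 3·5^2 + 3·5 + 2 (b=5); 5→6: 3·6^3 + 3·6^2 + 3·6 + 2 = 776; 776−1 = 775
i=4: 775 = 3·6^3 + 3·6^2 + 3·6 + 1 (b=6); 6→7: 3·7^3 + 3·7^2 + 3·7 + 1 = 1198; 1198−1 = 1197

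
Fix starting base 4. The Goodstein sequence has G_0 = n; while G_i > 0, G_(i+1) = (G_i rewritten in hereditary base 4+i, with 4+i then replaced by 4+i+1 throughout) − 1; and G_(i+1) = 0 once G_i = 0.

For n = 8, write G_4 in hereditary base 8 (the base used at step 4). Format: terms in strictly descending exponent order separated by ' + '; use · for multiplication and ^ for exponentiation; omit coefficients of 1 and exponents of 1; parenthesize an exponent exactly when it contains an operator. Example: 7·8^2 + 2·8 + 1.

8 + 1

i=0: 8 = 2·4 (b=4); 4→5: 2·5 = 10; 10−1 = 9
i=1: 9 = 5 + 4 (b=5); 5→6: 6 + 4 = 10; 10−1 = 9
i=2: 9 = 6 + 3 (b=6); 6→7: 7 + 3 = 10; 10−1 = 9
i=3: 9 = 7 + 2 (b=7); 7→8: 8 + 2 = 10; 10−1 = 9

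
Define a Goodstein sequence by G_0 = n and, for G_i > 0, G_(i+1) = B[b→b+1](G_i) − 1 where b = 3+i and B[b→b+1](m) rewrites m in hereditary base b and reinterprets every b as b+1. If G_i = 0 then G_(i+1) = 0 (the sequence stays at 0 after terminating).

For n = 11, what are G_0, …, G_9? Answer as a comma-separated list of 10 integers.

i=0: 11 = 3^2 + 2 (b=3); 3→4: 4^2 + 2 = 18; 18−1 = 17
i=1: 17 = 4^2 + 1 (b=4); 4→5: 5^2 + 1 = 26; 26−1 = 25
i=2: 25 = 5^2 (b=5); 5→6: 6^2 = 36; 36−1 = 35
i=3: 35 = 5·6 + 5 (b=6); 6→7: 5·7 + 5 = 40; 40−1 = 39
i=4: 39 = 5·7 + 4 (b=7); 7→8: 5·8 + 4 = 44; 44−1 = 43
i=5: 43 = 5·8 + 3 (b=8); 8→9: 5·9 + 3 = 48; 48−1 = 47
i=6: 47 = 5·9 + 2 (b=9); 9→10: 5·10 + 2 = 52; 52−1 = 51
i=7: 51 = 5·10 + 1 (b=10); 10→11: 5·11 + 1 = 56; 56−1 = 55
i=8: 55 = 5·11 (b=11); 11→12: 5·12 = 60; 60−1 = 59

11, 17, 25, 35, 39, 43, 47, 51, 55, 59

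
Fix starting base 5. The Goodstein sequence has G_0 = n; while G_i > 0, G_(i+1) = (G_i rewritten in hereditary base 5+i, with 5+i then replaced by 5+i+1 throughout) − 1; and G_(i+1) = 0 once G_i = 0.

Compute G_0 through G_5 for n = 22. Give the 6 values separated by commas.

22, 25, 28, 31, 33, 35

G_0 = 22. HB_5(22) = 4·5 + 2. Bump = 26. G_1 = 25.
G_1 = 25. HB_6(25) = 4·6 + 1. Bump = 29. G_2 = 28.
G_2 = 28. HB_7(28) = 4·7. Bump = 32. G_3 = 31.
G_3 = 31. HB_8(31) = 3·8 + 7. Bump = 34. G_4 = 33.
G_4 = 33. HB_9(33) = 3·9 + 6. Bump = 36. G_5 = 35.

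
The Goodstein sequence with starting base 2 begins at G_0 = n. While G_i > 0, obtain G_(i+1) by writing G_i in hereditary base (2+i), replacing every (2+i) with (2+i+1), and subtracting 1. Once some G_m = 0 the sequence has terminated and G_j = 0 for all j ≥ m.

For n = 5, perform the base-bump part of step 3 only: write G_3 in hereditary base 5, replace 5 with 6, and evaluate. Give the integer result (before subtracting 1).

776

base 2: 5 = 2^2 + 1; at 3: 3^3 + 1 = 28; next = 27
base 3: 27 = 3^3; at 4: 4^4 = 256; next = 255
base 4: 255 = 3·4^3 + 3·4^2 + 3·4 + 3; at 5: 3·5^3 + 3·5^2 + 3·5 + 3 = 468; next = 467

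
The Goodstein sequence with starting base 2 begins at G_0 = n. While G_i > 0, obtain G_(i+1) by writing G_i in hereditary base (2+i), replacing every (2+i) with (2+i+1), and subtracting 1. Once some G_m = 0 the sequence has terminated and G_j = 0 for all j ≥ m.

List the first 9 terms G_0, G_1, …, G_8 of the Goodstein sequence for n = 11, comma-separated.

11, 84, 1027, 15627, 279937, 5764801, 134217727, 2749609302, 70077777775

G_0=11  [base 2] 2^(2 + 1) + 2 + 1  →[2↦3]→  3^(3 + 1) + 3 + 1 = 85  −1 ⇒ G_1=84
G_1=84  [base 3] 3^(3 + 1) + 3  →[3↦4]→  4^(4 + 1) + 4 = 1028  −1 ⇒ G_2=1027
G_2=1027  [base 4] 4^(4 + 1) + 3  →[4↦5]→  5^(5 + 1) + 3 = 15628  −1 ⇒ G_3=15627
G_3=15627  [base 5] 5^(5 + 1) + 2  →[5↦6]→  6^(6 + 1) + 2 = 279938  −1 ⇒ G_4=279937
G_4=279937  [base 6] 6^(6 + 1) + 1  →[6↦7]→  7^(7 + 1) + 1 = 5764802  −1 ⇒ G_5=5764801
G_5=5764801  [base 7] 7^(7 + 1)  →[7↦8]→  8^(8 + 1) = 134217728  −1 ⇒ G_6=134217727
G_6=134217727  [base 8] 7·8^8 + 7·8^7 + 7·8^6 + 7·8^5 + 7·8^4 + 7·8^3 + 7·8^2 + 7·8 + 7  →[8↦9]→  7·9^9 + 7·9^7 + 7·9^6 + 7·9^5 + 7·9^4 + 7·9^3 + 7·9^2 + 7·9 + 7 = 2749609303  −1 ⇒ G_7=2749609302
G_7=2749609302  [base 9] 7·9^9 + 7·9^7 + 7·9^6 + 7·9^5 + 7·9^4 + 7·9^3 + 7·9^2 + 7·9 + 6  →[9↦10]→  7·10^10 + 7·10^7 + 7·10^6 + 7·10^5 + 7·10^4 + 7·10^3 + 7·10^2 + 7·10 + 6 = 70077777776  −1 ⇒ G_8=70077777775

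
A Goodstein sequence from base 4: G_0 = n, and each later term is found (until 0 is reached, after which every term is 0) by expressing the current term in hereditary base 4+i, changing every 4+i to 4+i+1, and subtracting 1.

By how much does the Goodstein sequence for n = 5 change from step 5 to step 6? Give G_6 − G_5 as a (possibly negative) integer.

-1

5 —HB4→ 4 + 1 —bump→ 5 + 1 = 6 —(−1)→ 5
5 —HB5→ 5 —bump→ 6 = 6 —(−1)→ 5
5 —HB6→ 5 —bump→ 5 = 5 —(−1)→ 4
4 —HB7→ 4 —bump→ 4 = 4 —(−1)→ 3
3 —HB8→ 3 —bump→ 3 = 3 —(−1)→ 2
2 —HB9→ 2 —bump→ 2 = 2 —(−1)→ 1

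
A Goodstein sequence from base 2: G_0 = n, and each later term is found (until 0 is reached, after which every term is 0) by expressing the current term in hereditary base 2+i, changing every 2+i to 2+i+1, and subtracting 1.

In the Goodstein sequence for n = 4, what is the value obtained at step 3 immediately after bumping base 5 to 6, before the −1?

base 2: 4 = 2^2; at 3: 3^3 = 27; next = 26
base 3: 26 = 2·3^2 + 2·3 + 2; at 4: 2·4^2 + 2·4 + 2 = 42; next = 41
base 4: 41 = 2·4^2 + 2·4 + 1; at 5: 2·5^2 + 2·5 + 1 = 61; next = 60

84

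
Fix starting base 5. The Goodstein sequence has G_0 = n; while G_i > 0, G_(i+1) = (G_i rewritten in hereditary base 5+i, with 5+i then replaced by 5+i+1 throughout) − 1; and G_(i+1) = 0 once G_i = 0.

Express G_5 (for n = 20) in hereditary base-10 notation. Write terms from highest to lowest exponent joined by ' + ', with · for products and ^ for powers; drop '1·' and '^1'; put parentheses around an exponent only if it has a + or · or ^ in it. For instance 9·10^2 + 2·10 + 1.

3·10 + 1

G_0=20  [base 5] 4·5  →[5↦6]→  4·6 = 24  −1 ⇒ G_1=23
G_1=23  [base 6] 3·6 + 5  →[6↦7]→  3·7 + 5 = 26  −1 ⇒ G_2=25
G_2=25  [base 7] 3·7 + 4  →[7↦8]→  3·8 + 4 = 28  −1 ⇒ G_3=27
G_3=27  [base 8] 3·8 + 3  →[8↦9]→  3·9 + 3 = 30  −1 ⇒ G_4=29
G_4=29  [base 9] 3·9 + 2  →[9↦10]→  3·10 + 2 = 32  −1 ⇒ G_5=31
G_5=31  [base 10] 3·10 + 1  →[10↦11]→  3·11 + 1 = 34  −1 ⇒ G_6=33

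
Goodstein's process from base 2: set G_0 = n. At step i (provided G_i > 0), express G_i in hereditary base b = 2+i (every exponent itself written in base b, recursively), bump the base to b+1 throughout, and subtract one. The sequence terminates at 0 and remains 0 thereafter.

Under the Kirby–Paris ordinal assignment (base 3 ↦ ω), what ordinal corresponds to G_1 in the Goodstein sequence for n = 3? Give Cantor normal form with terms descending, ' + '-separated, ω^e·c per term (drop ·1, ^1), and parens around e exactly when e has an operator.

ω

G_0 = 3. HB_2(3) = 2 + 1. Bump = 4. G_1 = 3.
G_1 = 3. HB_3(3) = 3. Bump = 4. G_2 = 3.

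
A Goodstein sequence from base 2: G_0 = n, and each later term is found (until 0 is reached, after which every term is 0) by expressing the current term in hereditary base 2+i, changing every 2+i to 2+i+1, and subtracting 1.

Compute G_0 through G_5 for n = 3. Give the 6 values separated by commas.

i=0: 3 = 2 + 1 (b=2); 2→3: 3 + 1 = 4; 4−1 = 3
i=1: 3 = 3 (b=3); 3→4: 4 = 4; 4−1 = 3
i=2: 3 = 3 (b=4); 4→5: 3 = 3; 3−1 = 2
i=3: 2 = 2 (b=5); 5→6: 2 = 2; 2−1 = 1
i=4: 1 = 1 (b=6); 6→7: 1 = 1; 1−1 = 0

3, 3, 3, 2, 1, 0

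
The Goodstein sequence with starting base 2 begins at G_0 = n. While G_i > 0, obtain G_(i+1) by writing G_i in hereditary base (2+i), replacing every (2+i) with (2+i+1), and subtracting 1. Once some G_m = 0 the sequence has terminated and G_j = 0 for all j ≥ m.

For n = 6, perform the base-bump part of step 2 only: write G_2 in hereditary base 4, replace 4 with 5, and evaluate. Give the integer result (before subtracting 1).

step 0: 6 = 2^2 + 2; sub 3 for 2: 3^3 + 3; = 30; G_1 = 30−1 = 29
step 1: 29 = 3^3 + 2; sub 4 for 3: 4^4 + 2; = 258; G_2 = 258−1 = 257
step 2: 257 = 4^4 + 1; sub 5 for 4: 5^5 + 1; = 3126; G_3 = 3126−1 = 3125

3126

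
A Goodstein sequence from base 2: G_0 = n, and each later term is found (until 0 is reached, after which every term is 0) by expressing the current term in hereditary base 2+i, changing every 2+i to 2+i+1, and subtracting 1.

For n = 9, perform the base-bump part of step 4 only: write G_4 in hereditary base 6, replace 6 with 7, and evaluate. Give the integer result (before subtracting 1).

2471827

step 0: 9 = 2^(2 + 1) + 1; sub 3 for 2: 3^(3 + 1) + 1; = 82; G_1 = 82−1 = 81
step 1: 81 = 3^(3 + 1); sub 4 for 3: 4^(4 + 1); = 1024; G_2 = 1024−1 = 1023
step 2: 1023 = 3·4^4 + 3·4^3 + 3·4^2 + 3·4 + 3; sub 5 for 4: 3·5^5 + 3·5^3 + 3·5^2 + 3·5 + 3; = 9843; G_3 = 9843−1 = 9842
step 3: 9842 = 3·5^5 + 3·5^3 + 3·5^2 + 3·5 + 2; sub 6 for 5: 3·6^6 + 3·6^3 + 3·6^2 + 3·6 + 2; = 140744; G_4 = 140744−1 = 140743
step 4: 140743 = 3·6^6 + 3·6^3 + 3·6^2 + 3·6 + 1; sub 7 for 6: 3·7^7 + 3·7^3 + 3·7^2 + 3·7 + 1; = 2471827; G_5 = 2471827−1 = 2471826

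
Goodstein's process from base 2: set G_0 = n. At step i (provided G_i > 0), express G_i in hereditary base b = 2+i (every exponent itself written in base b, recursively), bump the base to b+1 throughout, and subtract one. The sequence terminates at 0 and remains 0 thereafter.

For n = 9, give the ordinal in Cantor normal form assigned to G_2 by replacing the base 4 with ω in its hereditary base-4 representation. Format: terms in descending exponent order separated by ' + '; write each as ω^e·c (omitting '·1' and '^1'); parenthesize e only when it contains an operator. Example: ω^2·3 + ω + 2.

(0) 9|_2 = 2^(2 + 1) + 1 ↦ 3^(3 + 1) + 1|_3 = 82 ⇒ 81
(1) 81|_3 = 3^(3 + 1) ↦ 4^(4 + 1)|_4 = 1024 ⇒ 1023

ω^ω·3 + ω^3·3 + ω^2·3 + ω·3 + 3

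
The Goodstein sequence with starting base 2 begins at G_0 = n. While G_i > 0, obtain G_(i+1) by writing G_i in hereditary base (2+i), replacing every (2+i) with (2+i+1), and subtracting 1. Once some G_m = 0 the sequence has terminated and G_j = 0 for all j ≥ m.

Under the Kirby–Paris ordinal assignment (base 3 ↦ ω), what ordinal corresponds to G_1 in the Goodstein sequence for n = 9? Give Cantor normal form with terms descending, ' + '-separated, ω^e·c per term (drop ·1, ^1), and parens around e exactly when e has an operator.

i=0: 9 = 2^(2 + 1) + 1 (b=2); 2→3: 3^(3 + 1) + 1 = 82; 82−1 = 81
i=1: 81 = 3^(3 + 1) (b=3); 3→4: 4^(4 + 1) = 1024; 1024−1 = 1023

ω^(ω + 1)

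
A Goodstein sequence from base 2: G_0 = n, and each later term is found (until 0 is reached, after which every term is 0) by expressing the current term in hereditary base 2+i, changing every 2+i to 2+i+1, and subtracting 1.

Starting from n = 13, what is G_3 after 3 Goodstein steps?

16092

(0) 13|_2 = 2^(2 + 1) + 2^2 + 1 ↦ 3^(3 + 1) + 3^3 + 1|_3 = 109 ⇒ 108
(1) 108|_3 = 3^(3 + 1) + 3^3 ↦ 4^(4 + 1) + 4^4|_4 = 1280 ⇒ 1279
(2) 1279|_4 = 4^(4 + 1) + 3·4^3 + 3·4^2 + 3·4 + 3 ↦ 5^(5 + 1) + 3·5^3 + 3·5^2 + 3·5 + 3|_5 = 16093 ⇒ 16092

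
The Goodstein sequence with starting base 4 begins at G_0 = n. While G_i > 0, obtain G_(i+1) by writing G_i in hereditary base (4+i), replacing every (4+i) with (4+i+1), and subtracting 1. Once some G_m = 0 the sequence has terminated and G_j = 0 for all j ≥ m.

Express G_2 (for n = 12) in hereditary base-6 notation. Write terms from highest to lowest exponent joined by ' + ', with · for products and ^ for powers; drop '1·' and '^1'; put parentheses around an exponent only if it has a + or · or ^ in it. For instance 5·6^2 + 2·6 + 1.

i=0: 12 = 3·4 (b=4); 4→5: 3·5 = 15; 15−1 = 14
i=1: 14 = 2·5 + 4 (b=5); 5→6: 2·6 + 4 = 16; 16−1 = 15

2·6 + 3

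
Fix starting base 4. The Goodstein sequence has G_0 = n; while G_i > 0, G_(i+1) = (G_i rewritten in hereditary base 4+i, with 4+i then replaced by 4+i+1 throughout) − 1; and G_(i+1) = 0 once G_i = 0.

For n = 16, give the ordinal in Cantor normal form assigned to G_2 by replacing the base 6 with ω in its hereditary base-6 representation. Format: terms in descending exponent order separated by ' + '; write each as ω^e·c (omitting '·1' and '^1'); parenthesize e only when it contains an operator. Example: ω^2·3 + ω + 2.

step 0: 16 = 4^2; sub 5 for 4: 5^2; = 25; G_1 = 25−1 = 24
step 1: 24 = 4·5 + 4; sub 6 for 5: 4·6 + 4; = 28; G_2 = 28−1 = 27
step 2: 27 = 4·6 + 3; sub 7 for 6: 4·7 + 3; = 31; G_3 = 31−1 = 30

ω·4 + 3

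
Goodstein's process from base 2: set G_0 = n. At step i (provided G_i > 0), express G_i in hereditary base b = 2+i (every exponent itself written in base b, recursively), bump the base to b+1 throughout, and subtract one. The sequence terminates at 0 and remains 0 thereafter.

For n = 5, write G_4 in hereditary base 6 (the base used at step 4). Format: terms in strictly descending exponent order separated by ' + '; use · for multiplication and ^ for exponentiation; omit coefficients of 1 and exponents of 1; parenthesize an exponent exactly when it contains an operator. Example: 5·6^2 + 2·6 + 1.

base 2: 5 = 2^2 + 1; at 3: 3^3 + 1 = 28; next = 27
base 3: 27 = 3^3; at 4: 4^4 = 256; next = 255
base 4: 255 = 3·4^3 + 3·4^2 + 3·4 + 3; at 5: 3·5^3 + 3·5^2 + 3·5 + 3 = 468; next = 467
base 5: 467 = 3·5^3 + 3·5^2 + 3·5 + 2; at 6: 3·6^3 + 3·6^2 + 3·6 + 2 = 776; next = 775

3·6^3 + 3·6^2 + 3·6 + 1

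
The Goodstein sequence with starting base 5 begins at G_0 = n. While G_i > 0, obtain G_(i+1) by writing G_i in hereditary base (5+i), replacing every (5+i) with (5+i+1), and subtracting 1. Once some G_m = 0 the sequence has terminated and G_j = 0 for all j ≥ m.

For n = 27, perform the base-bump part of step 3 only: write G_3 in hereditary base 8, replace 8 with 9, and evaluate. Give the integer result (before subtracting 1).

G_0 = 27. HB_5(27) = 5^2 + 2. Bump = 38. G_1 = 37.
G_1 = 37. HB_6(37) = 6^2 + 1. Bump = 50. G_2 = 49.
G_2 = 49. HB_7(49) = 7^2. Bump = 64. G_3 = 63.
G_3 = 63. HB_8(63) = 7·8 + 7. Bump = 70. G_4 = 69.

70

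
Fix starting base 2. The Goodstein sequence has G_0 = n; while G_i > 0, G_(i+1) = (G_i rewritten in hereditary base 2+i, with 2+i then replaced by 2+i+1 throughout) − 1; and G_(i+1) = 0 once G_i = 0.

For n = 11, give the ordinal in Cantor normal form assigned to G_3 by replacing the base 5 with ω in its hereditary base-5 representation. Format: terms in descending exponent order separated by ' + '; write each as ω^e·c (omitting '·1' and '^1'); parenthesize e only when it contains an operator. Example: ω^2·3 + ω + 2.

ω^(ω + 1) + 2

11 —HB2→ 2^(2 + 1) + 2 + 1 —bump→ 3^(3 + 1) + 3 + 1 = 85 —(−1)→ 84
84 —HB3→ 3^(3 + 1) + 3 —bump→ 4^(4 + 1) + 4 = 1028 —(−1)→ 1027
1027 —HB4→ 4^(4 + 1) + 3 —bump→ 5^(5 + 1) + 3 = 15628 —(−1)→ 15627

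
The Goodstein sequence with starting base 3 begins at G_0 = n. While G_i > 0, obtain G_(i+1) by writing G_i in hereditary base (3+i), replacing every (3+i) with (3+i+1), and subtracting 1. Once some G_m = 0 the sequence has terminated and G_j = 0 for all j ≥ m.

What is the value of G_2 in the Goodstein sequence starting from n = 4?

4 —HB3→ 3 + 1 —bump→ 4 + 1 = 5 —(−1)→ 4
4 —HB4→ 4 —bump→ 5 = 5 —(−1)→ 4
4 —HB5→ 4 —bump→ 4 = 4 —(−1)→ 3

4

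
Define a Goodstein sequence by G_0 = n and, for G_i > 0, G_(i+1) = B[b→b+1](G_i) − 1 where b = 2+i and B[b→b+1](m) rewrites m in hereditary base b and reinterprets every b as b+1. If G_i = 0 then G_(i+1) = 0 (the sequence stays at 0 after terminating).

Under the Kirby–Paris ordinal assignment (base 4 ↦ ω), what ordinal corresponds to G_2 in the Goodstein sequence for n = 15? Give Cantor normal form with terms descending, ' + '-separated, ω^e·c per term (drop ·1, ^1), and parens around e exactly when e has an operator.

(0) 15|_2 = 2^(2 + 1) + 2^2 + 2 + 1 ↦ 3^(3 + 1) + 3^3 + 3 + 1|_3 = 112 ⇒ 111
(1) 111|_3 = 3^(3 + 1) + 3^3 + 3 ↦ 4^(4 + 1) + 4^4 + 4|_4 = 1284 ⇒ 1283
(2) 1283|_4 = 4^(4 + 1) + 4^4 + 3 ↦ 5^(5 + 1) + 5^5 + 3|_5 = 18753 ⇒ 18752

ω^(ω + 1) + ω^ω + 3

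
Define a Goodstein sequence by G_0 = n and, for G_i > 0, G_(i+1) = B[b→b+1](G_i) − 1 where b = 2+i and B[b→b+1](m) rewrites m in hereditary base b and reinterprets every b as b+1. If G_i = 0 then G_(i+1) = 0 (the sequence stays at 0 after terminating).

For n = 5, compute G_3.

[0] 5 ≡ 2^2 + 1 (base 2). Lift 3: 28. −1: 27.
[1] 27 ≡ 3^3 (base 3). Lift 4: 256. −1: 255.
[2] 255 ≡ 3·4^3 + 3·4^2 + 3·4 + 3 (base 4). Lift 5: 468. −1: 467.

467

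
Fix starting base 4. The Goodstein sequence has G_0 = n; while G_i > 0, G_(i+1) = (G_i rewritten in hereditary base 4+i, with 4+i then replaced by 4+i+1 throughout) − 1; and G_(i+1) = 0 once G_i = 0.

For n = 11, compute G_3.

14

11 —HB4→ 2·4 + 3 —bump→ 2·5 + 3 = 13 —(−1)→ 12
12 —HB5→ 2·5 + 2 —bump→ 2·6 + 2 = 14 —(−1)→ 13
13 —HB6→ 2·6 + 1 —bump→ 2·7 + 1 = 15 —(−1)→ 14
14 —HB7→ 2·7 —bump→ 2·8 = 16 —(−1)→ 15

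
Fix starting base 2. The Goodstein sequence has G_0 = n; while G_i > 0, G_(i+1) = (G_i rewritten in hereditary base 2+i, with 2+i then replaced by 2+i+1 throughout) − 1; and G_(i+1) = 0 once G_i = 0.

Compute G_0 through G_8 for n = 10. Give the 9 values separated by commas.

10, 83, 1025, 15625, 279935, 4215754, 84073323, 1937434592, 50000555551

[0] 10 ≡ 2^(2 + 1) + 2 (base 2). Lift 3: 84. −1: 83.
[1] 83 ≡ 3^(3 + 1) + 2 (base 3). Lift 4: 1026. −1: 1025.
[2] 1025 ≡ 4^(4 + 1) + 1 (base 4). Lift 5: 15626. −1: 15625.
[3] 15625 ≡ 5^(5 + 1) (base 5). Lift 6: 279936. −1: 279935.
[4] 279935 ≡ 5·6^6 + 5·6^5 + 5·6^4 + 5·6^3 + 5·6^2 + 5·6 + 5 (base 6). Lift 7: 4215755. −1: 4215754.
[5] 4215754 ≡ 5·7^7 + 5·7^5 + 5·7^4 + 5·7^3 + 5·7^2 + 5·7 + 4 (base 7). Lift 8: 84073324. −1: 84073323.
[6] 84073323 ≡ 5·8^8 + 5·8^5 + 5·8^4 + 5·8^3 + 5·8^2 + 5·8 + 3 (base 8). Lift 9: 1937434593. −1: 1937434592.
[7] 1937434592 ≡ 5·9^9 + 5·9^5 + 5·9^4 + 5·9^3 + 5·9^2 + 5·9 + 2 (base 9). Lift 10: 50000555552. −1: 50000555551.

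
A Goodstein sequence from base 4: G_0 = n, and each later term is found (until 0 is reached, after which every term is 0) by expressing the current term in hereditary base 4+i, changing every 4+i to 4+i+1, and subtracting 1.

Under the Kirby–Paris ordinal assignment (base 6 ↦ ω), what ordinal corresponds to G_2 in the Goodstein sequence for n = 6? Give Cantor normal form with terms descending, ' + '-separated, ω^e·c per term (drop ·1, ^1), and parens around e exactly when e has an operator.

i=0: 6 = 4 + 2 (b=4); 4→5: 5 + 2 = 7; 7−1 = 6
i=1: 6 = 5 + 1 (b=5); 5→6: 6 + 1 = 7; 7−1 = 6
i=2: 6 = 6 (b=6); 6→7: 7 = 7; 7−1 = 6

ω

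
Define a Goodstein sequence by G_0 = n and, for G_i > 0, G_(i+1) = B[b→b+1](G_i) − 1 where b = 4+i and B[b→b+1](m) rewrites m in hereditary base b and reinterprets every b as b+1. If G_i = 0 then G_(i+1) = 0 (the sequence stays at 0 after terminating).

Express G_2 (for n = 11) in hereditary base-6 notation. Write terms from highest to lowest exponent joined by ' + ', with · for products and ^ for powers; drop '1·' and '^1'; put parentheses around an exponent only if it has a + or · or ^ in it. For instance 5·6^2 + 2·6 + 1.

G_0=11  [base 4] 2·4 + 3  →[4↦5]→  2·5 + 3 = 13  −1 ⇒ G_1=12
G_1=12  [base 5] 2·5 + 2  →[5↦6]→  2·6 + 2 = 14  −1 ⇒ G_2=13
G_2=13  [base 6] 2·6 + 1  →[6↦7]→  2·7 + 1 = 15  −1 ⇒ G_3=14

2·6 + 1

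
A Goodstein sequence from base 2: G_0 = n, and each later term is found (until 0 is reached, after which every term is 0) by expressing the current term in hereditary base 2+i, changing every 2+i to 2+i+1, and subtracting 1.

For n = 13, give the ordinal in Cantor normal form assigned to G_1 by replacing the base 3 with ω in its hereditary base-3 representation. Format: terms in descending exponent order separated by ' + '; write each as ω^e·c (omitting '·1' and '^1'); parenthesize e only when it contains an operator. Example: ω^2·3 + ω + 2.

[0] 13 ≡ 2^(2 + 1) + 2^2 + 1 (base 2). Lift 3: 109. −1: 108.
[1] 108 ≡ 3^(3 + 1) + 3^3 (base 3). Lift 4: 1280. −1: 1279.

ω^(ω + 1) + ω^ω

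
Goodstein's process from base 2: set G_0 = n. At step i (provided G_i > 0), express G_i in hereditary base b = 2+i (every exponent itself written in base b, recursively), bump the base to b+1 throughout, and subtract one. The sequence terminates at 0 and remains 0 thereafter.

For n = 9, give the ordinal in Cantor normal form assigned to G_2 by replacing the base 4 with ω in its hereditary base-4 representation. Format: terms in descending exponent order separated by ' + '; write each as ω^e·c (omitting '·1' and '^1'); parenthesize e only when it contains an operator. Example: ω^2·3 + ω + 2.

ω^ω·3 + ω^3·3 + ω^2·3 + ω·3 + 3

G_0 = 9. HB_2(9) = 2^(2 + 1) + 1. Bump = 82. G_1 = 81.
G_1 = 81. HB_3(81) = 3^(3 + 1). Bump = 1024. G_2 = 1023.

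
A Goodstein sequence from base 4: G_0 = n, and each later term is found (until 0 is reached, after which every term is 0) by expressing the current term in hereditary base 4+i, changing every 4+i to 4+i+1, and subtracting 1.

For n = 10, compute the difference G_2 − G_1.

1

step 0: 10 = 2·4 + 2; sub 5 for 4: 2·5 + 2; = 12; G_1 = 12−1 = 11
step 1: 11 = 2·5 + 1; sub 6 for 5: 2·6 + 1; = 13; G_2 = 13−1 = 12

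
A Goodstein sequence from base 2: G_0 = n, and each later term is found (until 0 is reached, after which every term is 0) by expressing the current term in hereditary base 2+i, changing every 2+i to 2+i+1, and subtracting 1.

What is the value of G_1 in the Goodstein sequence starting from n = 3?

3

G_0=3  [base 2] 2 + 1  →[2↦3]→  3 + 1 = 4  −1 ⇒ G_1=3
G_1=3  [base 3] 3  →[3↦4]→  4 = 4  −1 ⇒ G_2=3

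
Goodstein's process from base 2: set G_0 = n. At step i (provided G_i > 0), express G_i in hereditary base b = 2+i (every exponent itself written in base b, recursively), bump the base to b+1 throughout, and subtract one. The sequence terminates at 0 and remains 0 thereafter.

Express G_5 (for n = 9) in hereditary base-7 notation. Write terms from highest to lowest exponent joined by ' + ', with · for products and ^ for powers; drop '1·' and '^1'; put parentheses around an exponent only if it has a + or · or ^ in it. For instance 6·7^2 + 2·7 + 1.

G_0 = 9. HB_2(9) = 2^(2 + 1) + 1. Bump = 82. G_1 = 81.
G_1 = 81. HB_3(81) = 3^(3 + 1). Bump = 1024. G_2 = 1023.
G_2 = 1023. HB_4(1023) = 3·4^4 + 3·4^3 + 3·4^2 + 3·4 + 3. Bump = 9843. G_3 = 9842.
G_3 = 9842. HB_5(9842) = 3·5^5 + 3·5^3 + 3·5^2 + 3·5 + 2. Bump = 140744. G_4 = 140743.
G_4 = 140743. HB_6(140743) = 3·6^6 + 3·6^3 + 3·6^2 + 3·6 + 1. Bump = 2471827. G_5 = 2471826.
G_5 = 2471826. HB_7(2471826) = 3·7^7 + 3·7^3 + 3·7^2 + 3·7. Bump = 50333400. G_6 = 50333399.

3·7^7 + 3·7^3 + 3·7^2 + 3·7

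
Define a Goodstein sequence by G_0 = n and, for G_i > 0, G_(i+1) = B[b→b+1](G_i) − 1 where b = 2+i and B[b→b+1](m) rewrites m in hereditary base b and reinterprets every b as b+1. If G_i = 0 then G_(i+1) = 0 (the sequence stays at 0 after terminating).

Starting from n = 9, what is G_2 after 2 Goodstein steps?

G_0 = 9. HB_2(9) = 2^(2 + 1) + 1. Bump = 82. G_1 = 81.
G_1 = 81. HB_3(81) = 3^(3 + 1). Bump = 1024. G_2 = 1023.
G_2 = 1023. HB_4(1023) = 3·4^4 + 3·4^3 + 3·4^2 + 3·4 + 3. Bump = 9843. G_3 = 9842.

1023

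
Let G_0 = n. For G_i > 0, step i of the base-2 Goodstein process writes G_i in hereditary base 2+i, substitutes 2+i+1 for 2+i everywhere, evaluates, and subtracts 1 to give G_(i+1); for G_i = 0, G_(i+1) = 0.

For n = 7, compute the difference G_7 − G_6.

step 0: 7 = 2^2 + 2 + 1; sub 3 for 2: 3^3 + 3 + 1; = 31; G_1 = 31−1 = 30
step 1: 30 = 3^3 + 3; sub 4 for 3: 4^4 + 4; = 260; G_2 = 260−1 = 259
step 2: 259 = 4^4 + 3; sub 5 for 4: 5^5 + 3; = 3128; G_3 = 3128−1 = 3127
step 3: 3127 = 5^5 + 2; sub 6 for 5: 6^6 + 2; = 46658; G_4 = 46658−1 = 46657
step 4: 46657 = 6^6 + 1; sub 7 for 6: 7^7 + 1; = 823544; G_5 = 823544−1 = 823543
step 5: 823543 = 7^7; sub 8 for 7: 8^8; = 16777216; G_6 = 16777216−1 = 16777215
step 6: 16777215 = 7·8^7 + 7·8^6 + 7·8^5 + 7·8^4 + 7·8^3 + 7·8^2 + 7·8 + 7; sub 9 for 8: 7·9^7 + 7·9^6 + 7·9^5 + 7·9^4 + 7·9^3 + 7·9^2 + 7·9 + 7; = 37665880; G_7 = 37665880−1 = 37665879

20888664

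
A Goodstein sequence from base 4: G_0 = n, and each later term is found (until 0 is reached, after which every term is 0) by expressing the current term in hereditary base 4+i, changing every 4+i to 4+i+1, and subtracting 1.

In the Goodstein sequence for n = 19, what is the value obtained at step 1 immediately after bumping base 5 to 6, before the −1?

38

19 —HB4→ 4^2 + 3 —bump→ 5^2 + 3 = 28 —(−1)→ 27
27 —HB5→ 5^2 + 2 —bump→ 6^2 + 2 = 38 —(−1)→ 37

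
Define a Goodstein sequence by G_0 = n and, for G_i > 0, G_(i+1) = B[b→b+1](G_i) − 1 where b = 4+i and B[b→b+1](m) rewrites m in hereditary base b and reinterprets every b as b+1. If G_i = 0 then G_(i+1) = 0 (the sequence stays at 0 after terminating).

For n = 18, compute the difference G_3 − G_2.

12

i=0: 18 = 4^2 + 2 (b=4); 4→5: 5^2 + 2 = 27; 27−1 = 26
i=1: 26 = 5^2 + 1 (b=5); 5→6: 6^2 + 1 = 37; 37−1 = 36
i=2: 36 = 6^2 (b=6); 6→7: 7^2 = 49; 49−1 = 48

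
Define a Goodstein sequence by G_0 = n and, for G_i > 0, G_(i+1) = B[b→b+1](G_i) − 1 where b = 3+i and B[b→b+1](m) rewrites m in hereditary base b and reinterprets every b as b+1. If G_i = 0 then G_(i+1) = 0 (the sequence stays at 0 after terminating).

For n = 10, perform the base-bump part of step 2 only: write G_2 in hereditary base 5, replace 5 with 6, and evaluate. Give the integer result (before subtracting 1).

28

G_0 = 10. HB_3(10) = 3^2 + 1. Bump = 17. G_1 = 16.
G_1 = 16. HB_4(16) = 4^2. Bump = 25. G_2 = 24.
G_2 = 24. HB_5(24) = 4·5 + 4. Bump = 28. G_3 = 27.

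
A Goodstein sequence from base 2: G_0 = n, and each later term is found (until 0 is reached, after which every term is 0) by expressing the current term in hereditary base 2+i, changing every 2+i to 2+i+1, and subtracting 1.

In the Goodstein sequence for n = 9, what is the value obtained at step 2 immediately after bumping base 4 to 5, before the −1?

9843

base 2: 9 = 2^(2 + 1) + 1; at 3: 3^(3 + 1) + 1 = 82; next = 81
base 3: 81 = 3^(3 + 1); at 4: 4^(4 + 1) = 1024; next = 1023
base 4: 1023 = 3·4^4 + 3·4^3 + 3·4^2 + 3·4 + 3; at 5: 3·5^5 + 3·5^3 + 3·5^2 + 3·5 + 3 = 9843; next = 9842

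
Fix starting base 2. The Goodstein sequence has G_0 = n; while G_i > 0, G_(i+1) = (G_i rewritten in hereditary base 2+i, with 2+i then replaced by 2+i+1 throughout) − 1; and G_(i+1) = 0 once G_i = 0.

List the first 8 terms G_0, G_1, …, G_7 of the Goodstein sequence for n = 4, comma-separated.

4, 26, 41, 60, 83, 109, 139, 173

base 2: 4 = 2^2; at 3: 3^3 = 27; next = 26
base 3: 26 = 2·3^2 + 2·3 + 2; at 4: 2·4^2 + 2·4 + 2 = 42; next = 41
base 4: 41 = 2·4^2 + 2·4 + 1; at 5: 2·5^2 + 2·5 + 1 = 61; next = 60
base 5: 60 = 2·5^2 + 2·5; at 6: 2·6^2 + 2·6 = 84; next = 83
base 6: 83 = 2·6^2 + 6 + 5; at 7: 2·7^2 + 7 + 5 = 110; next = 109
base 7: 109 = 2·7^2 + 7 + 4; at 8: 2·8^2 + 8 + 4 = 140; next = 139
base 8: 139 = 2·8^2 + 8 + 3; at 9: 2·9^2 + 9 + 3 = 174; next = 173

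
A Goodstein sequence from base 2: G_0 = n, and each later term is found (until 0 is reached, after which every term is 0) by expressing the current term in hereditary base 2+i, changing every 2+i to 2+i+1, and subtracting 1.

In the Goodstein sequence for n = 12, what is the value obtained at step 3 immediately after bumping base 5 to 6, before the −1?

(0) 12|_2 = 2^(2 + 1) + 2^2 ↦ 3^(3 + 1) + 3^3|_3 = 108 ⇒ 107
(1) 107|_3 = 3^(3 + 1) + 2·3^2 + 2·3 + 2 ↦ 4^(4 + 1) + 2·4^2 + 2·4 + 2|_4 = 1066 ⇒ 1065
(2) 1065|_4 = 4^(4 + 1) + 2·4^2 + 2·4 + 1 ↦ 5^(5 + 1) + 2·5^2 + 2·5 + 1|_5 = 15686 ⇒ 15685
(3) 15685|_5 = 5^(5 + 1) + 2·5^2 + 2·5 ↦ 6^(6 + 1) + 2·6^2 + 2·6|_6 = 280020 ⇒ 280019

280020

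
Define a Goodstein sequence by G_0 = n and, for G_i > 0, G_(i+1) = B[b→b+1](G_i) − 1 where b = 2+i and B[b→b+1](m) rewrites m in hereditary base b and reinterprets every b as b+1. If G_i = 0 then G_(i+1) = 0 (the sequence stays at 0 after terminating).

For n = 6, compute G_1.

step 0: 6 = 2^2 + 2; sub 3 for 2: 3^3 + 3; = 30; G_1 = 30−1 = 29
step 1: 29 = 3^3 + 2; sub 4 for 3: 4^4 + 2; = 258; G_2 = 258−1 = 257

29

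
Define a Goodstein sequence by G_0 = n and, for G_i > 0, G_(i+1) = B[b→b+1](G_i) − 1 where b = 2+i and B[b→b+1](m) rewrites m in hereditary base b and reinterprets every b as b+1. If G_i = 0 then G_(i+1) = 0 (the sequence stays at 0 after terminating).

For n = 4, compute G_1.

26

i=0: 4 = 2^2 (b=2); 2→3: 3^3 = 27; 27−1 = 26
i=1: 26 = 2·3^2 + 2·3 + 2 (b=3); 3→4: 2·4^2 + 2·4 + 2 = 42; 42−1 = 41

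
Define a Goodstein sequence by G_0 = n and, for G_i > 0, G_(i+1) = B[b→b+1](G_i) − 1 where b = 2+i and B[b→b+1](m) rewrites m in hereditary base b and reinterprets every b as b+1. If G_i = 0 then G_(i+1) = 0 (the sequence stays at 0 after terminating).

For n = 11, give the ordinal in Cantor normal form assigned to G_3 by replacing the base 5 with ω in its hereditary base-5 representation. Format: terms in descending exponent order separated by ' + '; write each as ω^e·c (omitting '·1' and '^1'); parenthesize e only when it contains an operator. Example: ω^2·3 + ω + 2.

ω^(ω + 1) + 2

G_0=11  [base 2] 2^(2 + 1) + 2 + 1  →[2↦3]→  3^(3 + 1) + 3 + 1 = 85  −1 ⇒ G_1=84
G_1=84  [base 3] 3^(3 + 1) + 3  →[3↦4]→  4^(4 + 1) + 4 = 1028  −1 ⇒ G_2=1027
G_2=1027  [base 4] 4^(4 + 1) + 3  →[4↦5]→  5^(5 + 1) + 3 = 15628  −1 ⇒ G_3=15627
G_3=15627  [base 5] 5^(5 + 1) + 2  →[5↦6]→  6^(6 + 1) + 2 = 279938  −1 ⇒ G_4=279937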